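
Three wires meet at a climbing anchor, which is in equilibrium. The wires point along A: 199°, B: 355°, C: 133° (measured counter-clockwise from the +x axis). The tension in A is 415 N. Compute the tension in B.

Resolve: ΣF_x = 415 cos 199° + T_B cos 355° + T_C cos 133° = 0.
        ΣF_y = 415 sin 199° + T_B sin 355° + T_C sin 133° = 0.
The known terms sum to (-392.4, -135.1) N, so 0.9962 T_B − 0.6820 T_C = 392.4 and -0.0872 T_B + 0.7314 T_C = 135.1.
Solving simultaneously: T_B = 566.6 N, T_C = 252.3 N.

T_B ≈ 567 N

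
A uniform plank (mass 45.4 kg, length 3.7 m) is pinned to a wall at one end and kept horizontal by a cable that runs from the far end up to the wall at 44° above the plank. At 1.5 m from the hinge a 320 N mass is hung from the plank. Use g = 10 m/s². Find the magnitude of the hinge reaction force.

|H| ≈ 557 N

Take torques about the hinge: T sin 44° · 3.7 = 45.4×10×1.85 + 320×1.5 = 1319.9 N·m.
So T = 1319.9 / (0.6947 × 3.7) = 513.53 N.
ΣF_x = 0: H_x = T cos 44° = 369.4 N.
ΣF_y = 0: H_y = (45.4×10 + 320) − T sin 44° = 774 − 356.73 = 417.27 N.
|H| = √(H_x² + H_y²) = √((369.4)² + (417.27)²) = 557.29 N.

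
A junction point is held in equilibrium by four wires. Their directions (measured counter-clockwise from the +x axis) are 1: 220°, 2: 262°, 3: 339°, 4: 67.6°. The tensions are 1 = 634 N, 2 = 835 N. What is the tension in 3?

Resolve: ΣF_x = 634 cos 220° + 835 cos 262° + T_3 cos 339° + T_4 cos 67.6° = 0.
        ΣF_y = 634 sin 220° + 835 sin 262° + T_3 sin 339° + T_4 sin 67.6° = 0.
The known terms sum to (-601.9, -1234) N, so 0.9336 T_3 + 0.3811 T_4 = 601.9 and -0.3584 T_3 + 0.9245 T_4 = 1234.
Solving simultaneously: T_3 = 86.10 N, T_4 = 1369 N.

T_3 ≈ 86.1 N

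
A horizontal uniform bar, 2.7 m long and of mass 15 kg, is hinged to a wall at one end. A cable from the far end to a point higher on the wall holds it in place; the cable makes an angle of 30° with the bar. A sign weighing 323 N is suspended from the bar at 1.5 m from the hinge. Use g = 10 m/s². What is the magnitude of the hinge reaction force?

|H| ≈ 492 N

Take torques about the hinge: T sin 30° · 2.7 = 15×10×1.35 + 323×1.5 = 687 N·m.
So T = 687 / (0.5000 × 2.7) = 508.89 N.
ΣF_x = 0: H_x = T cos 30° = 440.71 N.
ΣF_y = 0: H_y = (15×10 + 323) − T sin 30° = 473 − 254.44 = 218.56 N.
|H| = √(H_x² + H_y²) = √((440.71)² + (218.56)²) = 491.93 N.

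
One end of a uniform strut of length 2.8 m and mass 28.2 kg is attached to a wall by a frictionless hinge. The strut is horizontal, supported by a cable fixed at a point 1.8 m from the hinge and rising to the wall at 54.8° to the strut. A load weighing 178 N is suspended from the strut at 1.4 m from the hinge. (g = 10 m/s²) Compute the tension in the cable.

Take torques about the hinge: T sin 54.8° · 1.8 = 28.2×10×1.4 + 178×1.4 = 644 N·m.
So T = 644 / (0.8171 × 1.8) = 437.84 N.

T ≈ 438 N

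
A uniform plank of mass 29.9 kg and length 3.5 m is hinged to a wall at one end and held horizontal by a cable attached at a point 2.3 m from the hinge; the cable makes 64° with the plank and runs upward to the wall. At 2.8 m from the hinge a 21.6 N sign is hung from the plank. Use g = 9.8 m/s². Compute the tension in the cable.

Take torques about the hinge: T sin 64° · 2.3 = 29.9×9.8×1.75 + 21.6×2.8 = 573.26 N·m.
So T = 573.26 / (0.8988 × 2.3) = 277.31 N.

T ≈ 277 N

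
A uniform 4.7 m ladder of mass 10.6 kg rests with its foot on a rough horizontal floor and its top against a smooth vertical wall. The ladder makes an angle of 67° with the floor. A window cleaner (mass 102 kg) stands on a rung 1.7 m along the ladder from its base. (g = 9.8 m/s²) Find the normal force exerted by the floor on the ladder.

N_floor ≈ 1100 N

ΣF_y = 0: N_floor = 10.6×9.8 + 102×9.8 = 1103.5 N.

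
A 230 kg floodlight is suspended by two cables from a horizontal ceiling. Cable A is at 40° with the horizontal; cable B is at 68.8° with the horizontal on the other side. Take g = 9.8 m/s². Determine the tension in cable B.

T_B ≈ 1820 N

Weight W = 230 × 9.8 = 2254 N acts straight down.
Horizontal: T_A cos 40° = T_B cos 68.8°  →  T_A = 0.4721 T_B.
Vertical: T_A sin 40° + T_B sin 68.8° = 2254.
Substituting the horizontal relation into the vertical equation gives 1.236 T_B = 2254, so T_B = 1824 N.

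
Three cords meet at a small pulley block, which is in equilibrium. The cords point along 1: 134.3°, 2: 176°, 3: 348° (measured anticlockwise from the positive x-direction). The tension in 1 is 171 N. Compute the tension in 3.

Resolve: ΣF_x = 171 cos 134.3° + T_2 cos 176° + T_3 cos 348° = 0.
        ΣF_y = 171 sin 134.3° + T_2 sin 176° + T_3 sin 348° = 0.
The known terms sum to (-119.4, 122.4) N, so -0.9976 T_2 + 0.9781 T_3 = 119.4 and 0.0698 T_2 − 0.2079 T_3 = -122.4.
Solving simultaneously: T_2 = 681.7 N, T_3 = 817.4 N.

T_3 ≈ 817 N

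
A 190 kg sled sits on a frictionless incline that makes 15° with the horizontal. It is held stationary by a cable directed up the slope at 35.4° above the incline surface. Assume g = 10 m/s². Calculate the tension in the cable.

T ≈ 603 N

Take axes along and perpendicular to the incline. Weight components: W sin 15° = 491.8 N down-slope, W cos 15° = 1835 N into the surface.
Along incline: T cos 35.4° = W sin 15° → T = 603.3 N.
Perpendicular: N = W cos 15° − T sin 35.4° = 1486 N.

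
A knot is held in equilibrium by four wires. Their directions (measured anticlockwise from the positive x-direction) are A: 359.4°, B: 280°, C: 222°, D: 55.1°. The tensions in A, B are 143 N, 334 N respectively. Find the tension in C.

Resolve: ΣF_x = 143 cos 359.4° + 334 cos 280° + T_C cos 222° + T_D cos 55.1° = 0.
        ΣF_y = 143 sin 359.4° + 334 sin 280° + T_C sin 222° + T_D sin 55.1° = 0.
The known terms sum to (201, -330.4) N, so -0.7431 T_C + 0.5721 T_D = -201 and -0.6691 T_C + 0.8202 T_D = 330.4.
Solving simultaneously: T_C = 1561 N, T_D = 1677 N.

T_C ≈ 1560 N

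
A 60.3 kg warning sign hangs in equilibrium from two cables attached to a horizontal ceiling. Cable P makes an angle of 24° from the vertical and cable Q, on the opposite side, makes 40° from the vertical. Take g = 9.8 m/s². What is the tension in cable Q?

T_Q ≈ 267 N

Angles from the horizontal: cable P is 90° − 24° = 66°, cable Q is 90° − 40° = 50°.
Weight W = 60.3 × 9.8 = 590.9 N acts straight down.
Horizontal: T_P cos 66° = T_Q cos 50°  →  T_P = 1.58 T_Q.
Vertical: T_P sin 66° + T_Q sin 50° = 590.9.
Substituting the horizontal relation into the vertical equation gives 2.21 T_Q = 590.9, so T_Q = 267.4 N.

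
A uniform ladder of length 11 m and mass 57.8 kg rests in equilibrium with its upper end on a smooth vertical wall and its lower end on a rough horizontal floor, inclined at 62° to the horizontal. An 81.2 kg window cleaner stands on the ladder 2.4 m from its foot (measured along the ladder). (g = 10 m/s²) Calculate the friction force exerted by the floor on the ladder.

Torques about the foot: N_wall · 11 sin 62° = 57.8×10×5.5 cos 62° + 81.2×10×2.4 cos 62° → N_wall = 247.86 N.
ΣF_x = 0: f_floor = N_wall = 247.86 N.

f ≈ 248 N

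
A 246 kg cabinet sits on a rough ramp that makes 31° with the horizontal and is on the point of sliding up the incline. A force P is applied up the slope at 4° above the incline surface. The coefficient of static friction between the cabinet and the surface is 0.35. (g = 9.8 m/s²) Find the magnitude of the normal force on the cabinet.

On the verge of sliding up the incline, friction equals μN and acts down the slope.
Perpendicular: N + P sin 4° = W cos 31° = 2066 N.
Along incline: P cos 4° = W sin 31° + μN  with W sin 31° = 1242 N.
Solving the pair for P and N: P = 1923 N, N = 1932 N (and f = μN = 676.3 N).

N ≈ 1930 N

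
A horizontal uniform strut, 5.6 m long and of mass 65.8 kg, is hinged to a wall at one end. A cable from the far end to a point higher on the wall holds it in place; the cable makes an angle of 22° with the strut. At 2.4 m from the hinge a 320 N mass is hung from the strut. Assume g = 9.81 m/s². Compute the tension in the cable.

T ≈ 1230 N

Take torques about the hinge: T sin 22° · 5.6 = 65.8×9.81×2.8 + 320×2.4 = 2575.4 N·m.
So T = 2575.4 / (0.3746 × 5.6) = 1227.7 N.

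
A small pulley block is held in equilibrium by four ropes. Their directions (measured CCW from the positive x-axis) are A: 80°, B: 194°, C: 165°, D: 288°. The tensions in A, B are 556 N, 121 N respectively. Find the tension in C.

T_C ≈ 167 N

Resolve: ΣF_x = 556 cos 80° + 121 cos 194° + T_C cos 165° + T_D cos 288° = 0.
        ΣF_y = 556 sin 80° + 121 sin 194° + T_C sin 165° + T_D sin 288° = 0.
The known terms sum to (-20.86, 518.3) N, so -0.9659 T_C + 0.3090 T_D = 20.86 and 0.2588 T_C − 0.9511 T_D = -518.3.
Solving simultaneously: T_C = 167.3 N, T_D = 590.5 N.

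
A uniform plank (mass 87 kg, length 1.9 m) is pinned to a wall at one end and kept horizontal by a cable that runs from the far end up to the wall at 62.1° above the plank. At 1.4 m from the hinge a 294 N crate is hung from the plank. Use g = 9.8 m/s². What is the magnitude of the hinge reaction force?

Take torques about the hinge: T sin 62.1° · 1.9 = 87×9.8×0.95 + 294×1.4 = 1221.6 N·m.
So T = 1221.6 / (0.8838 × 1.9) = 727.49 N.
ΣF_x = 0: H_x = T cos 62.1° = 340.41 N.
ΣF_y = 0: H_y = (87×9.8 + 294) − T sin 62.1° = 1146.6 − 642.93 = 503.67 N.
|H| = √(H_x² + H_y²) = √((340.41)² + (503.67)²) = 607.92 N.

|H| ≈ 608 N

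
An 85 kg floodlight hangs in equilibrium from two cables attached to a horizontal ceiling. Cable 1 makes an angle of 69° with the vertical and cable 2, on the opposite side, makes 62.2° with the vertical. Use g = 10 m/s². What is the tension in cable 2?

Angles from the horizontal: cable 1 is 90° − 69° = 21°, cable 2 is 90° − 62.2° = 27.8°.
Weight W = 85 × 10 = 850 N acts straight down.
Horizontal: T_1 cos 21° = T_2 cos 27.8°  →  T_1 = 0.9475 T_2.
Vertical: T_1 sin 21° + T_2 sin 27.8° = 850.
Substituting the horizontal relation into the vertical equation gives 0.8059 T_2 = 850, so T_2 = 1055 N.

T_2 ≈ 1050 N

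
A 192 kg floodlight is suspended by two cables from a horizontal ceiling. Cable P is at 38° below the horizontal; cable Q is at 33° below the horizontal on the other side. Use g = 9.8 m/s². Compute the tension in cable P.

Weight W = 192 × 9.8 = 1882 N acts straight down.
Horizontal: T_P cos 38° = T_Q cos 33°  →  T_Q = 0.9396 T_P.
Vertical: T_P sin 38° + T_Q sin 33° = 1882.
Substituting the horizontal relation into the vertical equation gives 1.127 T_P = 1882, so T_P = 1669 N.

T_P ≈ 1670 N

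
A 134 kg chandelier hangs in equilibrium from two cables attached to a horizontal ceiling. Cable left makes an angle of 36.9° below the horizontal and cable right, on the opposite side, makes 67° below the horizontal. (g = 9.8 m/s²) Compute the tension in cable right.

Weight W = 134 × 9.8 = 1313 N acts straight down.
Horizontal: T_left cos 36.9° = T_right cos 67°  →  T_left = 0.4886 T_right.
Vertical: T_left sin 36.9° + T_right sin 67° = 1313.
Substituting the horizontal relation into the vertical equation gives 1.214 T_right = 1313, so T_right = 1082 N.

T_right ≈ 1080 N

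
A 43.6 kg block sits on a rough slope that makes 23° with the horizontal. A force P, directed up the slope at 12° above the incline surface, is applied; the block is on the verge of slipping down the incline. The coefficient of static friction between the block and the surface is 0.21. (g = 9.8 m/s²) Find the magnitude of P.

On the verge of sliding down the incline, friction equals μN and acts up the slope.
Perpendicular: N + P sin 12° = W cos 23° = 393.3 N.
Along incline: P cos 12° + μN = W sin 23° with W sin 23° = 167 N.
Solving the pair for P and N: P = 90.27 N, N = 374.5 N (and f = μN = 78.65 N).

P ≈ 90.3 N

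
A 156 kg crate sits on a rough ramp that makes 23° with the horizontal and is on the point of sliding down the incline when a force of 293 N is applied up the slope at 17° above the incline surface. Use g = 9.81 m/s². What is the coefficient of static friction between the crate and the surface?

On the verge of sliding down the incline, friction is at its maximum μN and acts up the slope.
Perpendicular to incline: N = W cos 23° − P sin 17° = 1409 − 85.66 = 1323 N.
Along incline: P cos 17° + μN = W sin 23° → μ = (W sin 23° − P cos 17°) / N = 0.2402.

μ ≈ 0.240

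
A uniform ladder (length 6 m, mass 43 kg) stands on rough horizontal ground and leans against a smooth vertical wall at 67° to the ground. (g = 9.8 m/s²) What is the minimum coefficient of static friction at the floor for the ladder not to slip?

μ_min ≈ 0.212

ΣF_y = 0: N_floor = 43×9.8 = 421.4 N.
Torques about the foot: N_wall · 6 sin 67° = 43×9.8×3 cos 67° → N_wall = 89.437 N.
ΣF_x = 0: f_floor = N_wall = 89.437 N.
μ_min = f_floor / N_floor = 89.437 / 421.4 = 0.2122.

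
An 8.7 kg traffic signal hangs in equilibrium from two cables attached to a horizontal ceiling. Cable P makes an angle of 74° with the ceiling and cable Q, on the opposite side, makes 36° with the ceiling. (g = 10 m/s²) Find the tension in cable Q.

Weight W = 8.7 × 10 = 87 N acts straight down.
Horizontal: T_P cos 74° = T_Q cos 36°  →  T_P = 2.935 T_Q.
Vertical: T_P sin 74° + T_Q sin 36° = 87.
Substituting the horizontal relation into the vertical equation gives 3.409 T_Q = 87, so T_Q = 25.52 N.

T_Q ≈ 25.5 N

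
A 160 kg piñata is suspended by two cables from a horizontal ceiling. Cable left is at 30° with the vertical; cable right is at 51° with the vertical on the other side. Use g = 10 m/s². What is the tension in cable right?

Angles from the horizontal: cable left is 90° − 30° = 60°, cable right is 90° − 51° = 39°.
Weight W = 160 × 10 = 1600 N acts straight down.
Horizontal: T_left cos 60° = T_right cos 39°  →  T_left = 1.554 T_right.
Vertical: T_left sin 60° + T_right sin 39° = 1600.
Substituting the horizontal relation into the vertical equation gives 1.975 T_right = 1600, so T_right = 810 N.

T_right ≈ 810 N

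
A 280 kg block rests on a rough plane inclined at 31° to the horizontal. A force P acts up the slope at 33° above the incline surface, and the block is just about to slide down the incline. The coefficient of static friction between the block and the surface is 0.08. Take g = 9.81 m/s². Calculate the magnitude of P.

On the verge of sliding down the incline, friction equals μN and acts up the slope.
Perpendicular: N + P sin 33° = W cos 31° = 2354 N.
Along incline: P cos 33° + μN = W sin 31° with W sin 31° = 1415 N.
Solving the pair for P and N: P = 1542 N, N = 1514 N (and f = μN = 121.2 N).

P ≈ 1540 N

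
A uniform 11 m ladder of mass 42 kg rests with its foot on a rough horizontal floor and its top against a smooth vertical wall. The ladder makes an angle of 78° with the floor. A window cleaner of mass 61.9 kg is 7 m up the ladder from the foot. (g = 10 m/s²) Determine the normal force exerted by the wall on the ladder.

N_wall ≈ 128 N

Torques about the foot: N_wall · 11 sin 78° = 42×10×5.5 cos 78° + 61.9×10×7 cos 78° → N_wall = 128.36 N.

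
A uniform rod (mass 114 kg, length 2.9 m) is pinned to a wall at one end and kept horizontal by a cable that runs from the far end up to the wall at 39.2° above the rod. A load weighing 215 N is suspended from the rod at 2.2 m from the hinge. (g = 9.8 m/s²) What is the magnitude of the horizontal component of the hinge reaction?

H_x ≈ 885 N

Take torques about the hinge: T sin 39.2° · 2.9 = 114×9.8×1.45 + 215×2.2 = 2092.9 N·m.
So T = 2092.9 / (0.6320 × 2.9) = 1141.9 N.
ΣF_x = 0: H_x = T cos 39.2° = 884.9 N.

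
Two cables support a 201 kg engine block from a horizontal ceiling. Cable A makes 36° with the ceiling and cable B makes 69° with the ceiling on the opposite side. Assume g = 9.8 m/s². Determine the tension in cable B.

T_B ≈ 1650 N

Weight W = 201 × 9.8 = 1970 N acts straight down.
Horizontal: T_A cos 36° = T_B cos 69°  →  T_A = 0.443 T_B.
Vertical: T_A sin 36° + T_B sin 69° = 1970.
Substituting the horizontal relation into the vertical equation gives 1.194 T_B = 1970, so T_B = 1650 N.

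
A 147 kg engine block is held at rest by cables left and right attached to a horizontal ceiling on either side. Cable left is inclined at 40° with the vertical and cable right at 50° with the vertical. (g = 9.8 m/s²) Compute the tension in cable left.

T_left ≈ 1100 N

Angles from the horizontal: cable left is 90° − 40° = 50°, cable right is 90° − 50° = 40°.
Weight W = 147 × 9.8 = 1441 N acts straight down.
Horizontal: T_left cos 50° = T_right cos 40°  →  T_right = 0.8391 T_left.
Vertical: T_left sin 50° + T_right sin 40° = 1441.
Substituting the horizontal relation into the vertical equation gives 1.305 T_left = 1441, so T_left = 1104 N.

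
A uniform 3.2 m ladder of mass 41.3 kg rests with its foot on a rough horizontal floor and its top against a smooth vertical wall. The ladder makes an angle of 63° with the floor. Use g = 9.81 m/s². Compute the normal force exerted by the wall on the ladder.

Torques about the foot: N_wall · 3.2 sin 63° = 41.3×9.81×1.6 cos 63° → N_wall = 103.22 N.

N_wall ≈ 103 N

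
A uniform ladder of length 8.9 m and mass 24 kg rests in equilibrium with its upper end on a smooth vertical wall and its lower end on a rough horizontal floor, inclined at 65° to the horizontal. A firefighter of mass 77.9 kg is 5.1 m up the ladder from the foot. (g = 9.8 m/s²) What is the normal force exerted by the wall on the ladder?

Torques about the foot: N_wall · 8.9 sin 65° = 24×9.8×4.45 cos 65° + 77.9×9.8×5.1 cos 65° → N_wall = 258.83 N.

N_wall ≈ 259 N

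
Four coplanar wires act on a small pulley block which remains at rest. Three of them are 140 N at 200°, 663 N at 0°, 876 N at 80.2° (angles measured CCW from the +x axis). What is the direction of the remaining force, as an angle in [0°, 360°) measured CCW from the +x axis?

θ ≈ 230°

Sum the known components: ΣF_x = 680.5 N, ΣF_y = 815.3 N.
For equilibrium the remaining force must supply (−ΣF_x, −ΣF_y) = (-680.5, -815.3) N.
Magnitude = √((-680.5)² + (-815.3)²) = 1062 N; direction = atan2(-815.3, -680.5) = 230.1°.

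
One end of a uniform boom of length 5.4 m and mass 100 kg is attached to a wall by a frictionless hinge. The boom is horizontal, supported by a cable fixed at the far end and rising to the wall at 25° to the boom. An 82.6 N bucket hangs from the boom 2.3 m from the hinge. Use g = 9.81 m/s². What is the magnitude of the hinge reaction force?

Take torques about the hinge: T sin 25° · 5.4 = 100×9.81×2.7 + 82.6×2.3 = 2838.7 N·m.
So T = 2838.7 / (0.4226 × 5.4) = 1243.9 N.
ΣF_x = 0: H_x = T cos 25° = 1127.3 N.
ΣF_y = 0: H_y = (100×9.81 + 82.6) − T sin 25° = 1063.6 − 525.68 = 537.92 N.
|H| = √(H_x² + H_y²) = √((1127.3)² + (537.92)²) = 1249.1 N.

|H| ≈ 1250 N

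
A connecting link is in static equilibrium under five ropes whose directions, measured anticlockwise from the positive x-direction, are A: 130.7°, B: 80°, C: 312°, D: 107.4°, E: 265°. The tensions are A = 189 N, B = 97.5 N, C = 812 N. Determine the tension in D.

Resolve: ΣF_x = 189 cos 130.7° + 97.5 cos 80° + 812 cos 312° + T_D cos 107.4° + T_E cos 265° = 0.
        ΣF_y = 189 sin 130.7° + 97.5 sin 80° + 812 sin 312° + T_D sin 107.4° + T_E sin 265° = 0.
The known terms sum to (437, -364.1) N, so -0.2990 T_D − 0.0872 T_E = -437 and 0.9542 T_D − 0.9962 T_E = 364.1.
Solving simultaneously: T_D = 1226 N, T_E = 808.6 N.

T_D ≈ 1230 N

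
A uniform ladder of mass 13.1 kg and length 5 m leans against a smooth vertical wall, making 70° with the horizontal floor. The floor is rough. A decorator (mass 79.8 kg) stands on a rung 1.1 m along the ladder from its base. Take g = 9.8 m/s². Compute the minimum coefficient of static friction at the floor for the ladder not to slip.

μ_min ≈ 0.0944

ΣF_y = 0: N_floor = 13.1×9.8 + 79.8×9.8 = 910.42 N.
Torques about the foot: N_wall · 5 sin 70° = 13.1×9.8×2.5 cos 70° + 79.8×9.8×1.1 cos 70° → N_wall = 85.984 N.
ΣF_x = 0: f_floor = N_wall = 85.984 N.
μ_min = f_floor / N_floor = 85.984 / 910.42 = 0.09444.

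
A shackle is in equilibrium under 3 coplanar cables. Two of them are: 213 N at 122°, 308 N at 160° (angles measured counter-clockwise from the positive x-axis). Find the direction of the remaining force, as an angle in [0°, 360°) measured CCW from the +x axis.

Sum the known components: ΣF_x = -402.3 N, ΣF_y = 286 N.
For equilibrium the remaining force must supply (−ΣF_x, −ΣF_y) = (402.3, -286) N.
Magnitude = √((402.3)² + (-286)²) = 493.6 N; direction = atan2(-286, 402.3) = 324.6°.

θ ≈ 325°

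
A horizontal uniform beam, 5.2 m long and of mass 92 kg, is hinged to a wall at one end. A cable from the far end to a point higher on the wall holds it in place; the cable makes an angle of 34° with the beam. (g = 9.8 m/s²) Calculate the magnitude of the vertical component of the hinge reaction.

Take torques about the hinge: T sin 34° · 5.2 = 92×9.8×2.6 = 2344.2 N·m.
So T = 2344.2 / (0.5592 × 5.2) = 806.16 N.
ΣF_y = 0: H_y = (92×9.8) − T sin 34° = 901.6 − 450.8 = 450.8 N.

|H_y| ≈ 451 N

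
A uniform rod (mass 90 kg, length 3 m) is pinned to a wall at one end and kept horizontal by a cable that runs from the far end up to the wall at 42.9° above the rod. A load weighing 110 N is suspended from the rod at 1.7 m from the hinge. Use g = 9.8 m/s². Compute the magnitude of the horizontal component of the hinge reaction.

H_x ≈ 542 N

Take torques about the hinge: T sin 42.9° · 3 = 90×9.8×1.5 + 110×1.7 = 1510 N·m.
So T = 1510 / (0.6807 × 3) = 739.41 N.
ΣF_x = 0: H_x = T cos 42.9° = 541.65 N.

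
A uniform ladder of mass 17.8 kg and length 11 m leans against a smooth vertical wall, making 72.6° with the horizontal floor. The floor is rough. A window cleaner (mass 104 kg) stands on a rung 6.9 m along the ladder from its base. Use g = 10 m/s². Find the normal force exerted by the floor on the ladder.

N_floor ≈ 1220 N

ΣF_y = 0: N_floor = 17.8×10 + 104×10 = 1218 N.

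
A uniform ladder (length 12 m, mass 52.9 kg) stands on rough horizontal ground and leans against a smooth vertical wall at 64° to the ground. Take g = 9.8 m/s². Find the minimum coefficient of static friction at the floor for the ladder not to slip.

μ_min ≈ 0.244

ΣF_y = 0: N_floor = 52.9×9.8 = 518.42 N.
Torques about the foot: N_wall · 12 sin 64° = 52.9×9.8×6 cos 64° → N_wall = 126.43 N.
ΣF_x = 0: f_floor = N_wall = 126.43 N.
μ_min = f_floor / N_floor = 126.43 / 518.42 = 0.2439.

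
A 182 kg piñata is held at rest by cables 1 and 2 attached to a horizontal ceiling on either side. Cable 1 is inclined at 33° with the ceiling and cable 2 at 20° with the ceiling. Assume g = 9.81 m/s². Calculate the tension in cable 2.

Weight W = 182 × 9.81 = 1785 N acts straight down.
Horizontal: T_1 cos 33° = T_2 cos 20°  →  T_1 = 1.12 T_2.
Vertical: T_1 sin 33° + T_2 sin 20° = 1785.
Substituting the horizontal relation into the vertical equation gives 0.9523 T_2 = 1785, so T_2 = 1875 N.

T_2 ≈ 1870 N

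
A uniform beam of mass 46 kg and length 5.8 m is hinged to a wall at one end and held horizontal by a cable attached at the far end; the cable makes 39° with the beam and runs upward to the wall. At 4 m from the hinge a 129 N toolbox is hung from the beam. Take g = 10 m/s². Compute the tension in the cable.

T ≈ 507 N

Take torques about the hinge: T sin 39° · 5.8 = 46×10×2.9 + 129×4 = 1850 N·m.
So T = 1850 / (0.6293 × 5.8) = 506.84 N.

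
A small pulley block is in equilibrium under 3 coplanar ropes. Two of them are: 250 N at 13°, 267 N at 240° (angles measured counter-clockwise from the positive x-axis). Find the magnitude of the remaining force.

F ≈ 207 N

Sum the known components: ΣF_x = 110.1 N, ΣF_y = -175 N.
For equilibrium the remaining force must supply (−ΣF_x, −ΣF_y) = (-110.1, 175) N.
Magnitude = √((-110.1)² + (175)²) = 206.7 N; direction = atan2(175, -110.1) = 122.2°.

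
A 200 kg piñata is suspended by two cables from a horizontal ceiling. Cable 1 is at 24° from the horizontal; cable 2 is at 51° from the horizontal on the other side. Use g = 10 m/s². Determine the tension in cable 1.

Weight W = 200 × 10 = 2000 N acts straight down.
Horizontal: T_1 cos 24° = T_2 cos 51°  →  T_2 = 1.452 T_1.
Vertical: T_1 sin 24° + T_2 sin 51° = 2000.
Substituting the horizontal relation into the vertical equation gives 1.535 T_1 = 2000, so T_1 = 1303 N.

T_1 ≈ 1300 N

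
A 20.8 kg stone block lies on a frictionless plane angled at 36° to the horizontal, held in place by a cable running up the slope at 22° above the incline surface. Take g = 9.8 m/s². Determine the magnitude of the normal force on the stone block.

N ≈ 117 N

Take axes along and perpendicular to the incline. Weight components: W sin 36° = 119.8 N down-slope, W cos 36° = 164.9 N into the surface.
Along incline: T cos 22° = W sin 36° → T = 129.2 N.
Perpendicular: N = W cos 36° − T sin 22° = 116.5 N.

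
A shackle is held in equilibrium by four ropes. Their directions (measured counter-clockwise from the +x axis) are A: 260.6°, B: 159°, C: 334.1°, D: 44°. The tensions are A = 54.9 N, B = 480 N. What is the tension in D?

T_D ≈ 99.7 N

Resolve: ΣF_x = 54.9 cos 260.6° + 480 cos 159° + T_C cos 334.1° + T_D cos 44° = 0.
        ΣF_y = 54.9 sin 260.6° + 480 sin 159° + T_C sin 334.1° + T_D sin 44° = 0.
The known terms sum to (-457.1, 117.9) N, so 0.8996 T_C + 0.7193 T_D = 457.1 and -0.4368 T_C + 0.6947 T_D = -117.9.
Solving simultaneously: T_C = 428.4 N, T_D = 99.71 N.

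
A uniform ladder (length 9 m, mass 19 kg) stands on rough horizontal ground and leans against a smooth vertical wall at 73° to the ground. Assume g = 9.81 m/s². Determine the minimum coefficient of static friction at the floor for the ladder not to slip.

μ_min ≈ 0.153

ΣF_y = 0: N_floor = 19×9.81 = 186.39 N.
Torques about the foot: N_wall · 9 sin 73° = 19×9.81×4.5 cos 73° → N_wall = 28.493 N.
ΣF_x = 0: f_floor = N_wall = 28.493 N.
μ_min = f_floor / N_floor = 28.493 / 186.39 = 0.1529.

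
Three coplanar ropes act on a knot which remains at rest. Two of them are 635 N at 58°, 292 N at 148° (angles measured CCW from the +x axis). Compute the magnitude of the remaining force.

F ≈ 699 N

Sum the known components: ΣF_x = 88.87 N, ΣF_y = 693.2 N.
For equilibrium the remaining force must supply (−ΣF_x, −ΣF_y) = (-88.87, -693.2) N.
Magnitude = √((-88.87)² + (-693.2)²) = 698.9 N; direction = atan2(-693.2, -88.87) = 262.7°.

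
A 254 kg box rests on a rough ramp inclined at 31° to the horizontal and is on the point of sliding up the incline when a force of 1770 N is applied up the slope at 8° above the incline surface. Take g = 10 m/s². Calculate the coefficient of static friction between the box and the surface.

On the verge of sliding up the incline, friction is at its maximum μN and acts down the slope.
Perpendicular to incline: N = W cos 31° − P sin 8° = 2177 − 246.3 = 1931 N.
Along incline: P cos 8° − μN = W sin 31° → μ = −(W sin 31° − P cos 8°) / N = 0.2302.

μ ≈ 0.230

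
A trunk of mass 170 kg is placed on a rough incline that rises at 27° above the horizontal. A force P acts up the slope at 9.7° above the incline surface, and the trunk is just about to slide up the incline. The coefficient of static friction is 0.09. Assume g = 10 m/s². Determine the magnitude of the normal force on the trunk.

N ≈ 1360 N

On the verge of sliding up the incline, friction equals μN and acts down the slope.
Perpendicular: N + P sin 9.7° = W cos 27° = 1515 N.
Along incline: P cos 9.7° = W sin 27° + μN  with W sin 27° = 771.8 N.
Solving the pair for P and N: P = 907.3 N, N = 1362 N (and f = μN = 122.6 N).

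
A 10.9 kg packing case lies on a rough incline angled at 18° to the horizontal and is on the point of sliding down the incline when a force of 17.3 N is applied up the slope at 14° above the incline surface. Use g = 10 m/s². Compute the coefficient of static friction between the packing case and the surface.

On the verge of sliding down the incline, friction is at its maximum μN and acts up the slope.
Perpendicular to incline: N = W cos 18° − P sin 14° = 103.7 − 4.185 = 99.48 N.
Along incline: P cos 14° + μN = W sin 18° → μ = (W sin 18° − P cos 14°) / N = 0.1699.

μ ≈ 0.170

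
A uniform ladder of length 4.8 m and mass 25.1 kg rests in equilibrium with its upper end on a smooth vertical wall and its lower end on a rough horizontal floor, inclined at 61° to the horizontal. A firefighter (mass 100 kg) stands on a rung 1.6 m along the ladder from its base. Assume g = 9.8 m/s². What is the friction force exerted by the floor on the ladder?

Torques about the foot: N_wall · 4.8 sin 61° = 25.1×9.8×2.4 cos 61° + 100×9.8×1.6 cos 61° → N_wall = 249.25 N.
ΣF_x = 0: f_floor = N_wall = 249.25 N.

f ≈ 249 N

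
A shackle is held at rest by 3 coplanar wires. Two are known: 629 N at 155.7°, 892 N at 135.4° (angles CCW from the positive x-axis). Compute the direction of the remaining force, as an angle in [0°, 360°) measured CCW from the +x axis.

Sum the known components: ΣF_x = -1208 N, ΣF_y = 885.2 N.
For equilibrium the remaining force must supply (−ΣF_x, −ΣF_y) = (1208, -885.2) N.
Magnitude = √((1208)² + (-885.2)²) = 1498 N; direction = atan2(-885.2, 1208) = 323.8°.

θ ≈ 324°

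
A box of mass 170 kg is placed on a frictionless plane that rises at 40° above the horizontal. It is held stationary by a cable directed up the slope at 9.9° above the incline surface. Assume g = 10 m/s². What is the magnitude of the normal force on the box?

Take axes along and perpendicular to the incline. Weight components: W sin 40° = 1093 N down-slope, W cos 40° = 1302 N into the surface.
Along incline: T cos 9.9° = W sin 40° → T = 1109 N.
Perpendicular: N = W cos 40° − T sin 9.9° = 1112 N.

N ≈ 1110 N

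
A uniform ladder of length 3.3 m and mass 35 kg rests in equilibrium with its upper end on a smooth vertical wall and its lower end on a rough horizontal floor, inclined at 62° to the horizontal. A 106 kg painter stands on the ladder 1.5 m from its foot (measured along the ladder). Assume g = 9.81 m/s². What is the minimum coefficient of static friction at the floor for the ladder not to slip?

ΣF_y = 0: N_floor = 35×9.81 + 106×9.81 = 1383.2 N.
Torques about the foot: N_wall · 3.3 sin 62° = 35×9.81×1.65 cos 62° + 106×9.81×1.5 cos 62° → N_wall = 342.6 N.
ΣF_x = 0: f_floor = N_wall = 342.6 N.
μ_min = f_floor / N_floor = 342.6 / 1383.2 = 0.2477.

μ_min ≈ 0.248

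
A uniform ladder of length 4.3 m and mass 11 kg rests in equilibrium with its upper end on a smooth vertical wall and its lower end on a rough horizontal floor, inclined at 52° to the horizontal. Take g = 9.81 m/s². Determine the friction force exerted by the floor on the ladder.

f ≈ 42.2 N

Torques about the foot: N_wall · 4.3 sin 52° = 11×9.81×2.15 cos 52° → N_wall = 42.154 N.
ΣF_x = 0: f_floor = N_wall = 42.154 N.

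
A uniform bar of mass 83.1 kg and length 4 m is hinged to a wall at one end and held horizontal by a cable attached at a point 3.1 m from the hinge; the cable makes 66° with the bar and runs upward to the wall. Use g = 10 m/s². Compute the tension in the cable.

T ≈ 587 N

Take torques about the hinge: T sin 66° · 3.1 = 83.1×10×2 = 1662 N·m.
So T = 1662 / (0.9135 × 3.1) = 586.87 N.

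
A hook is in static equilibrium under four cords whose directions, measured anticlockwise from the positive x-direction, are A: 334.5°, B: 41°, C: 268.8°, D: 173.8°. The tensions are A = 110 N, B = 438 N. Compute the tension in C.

Resolve: ΣF_x = 110 cos 334.5° + 438 cos 41° + T_C cos 268.8° + T_D cos 173.8° = 0.
        ΣF_y = 110 sin 334.5° + 438 sin 41° + T_C sin 268.8° + T_D sin 173.8° = 0.
The known terms sum to (429.8, 240) N, so -0.0209 T_C − 0.9942 T_D = -429.8 and -0.9998 T_C + 0.1080 T_D = -240.
Solving simultaneously: T_C = 286.1 N, T_D = 426.3 N.

T_C ≈ 286 N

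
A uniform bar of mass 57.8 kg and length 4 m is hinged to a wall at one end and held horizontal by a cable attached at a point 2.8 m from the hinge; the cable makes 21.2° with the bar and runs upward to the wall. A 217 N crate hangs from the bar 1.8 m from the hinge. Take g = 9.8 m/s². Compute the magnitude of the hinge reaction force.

Take torques about the hinge: T sin 21.2° · 2.8 = 57.8×9.8×2 + 217×1.8 = 1523.5 N·m.
So T = 1523.5 / (0.3616 × 2.8) = 1504.6 N.
ΣF_x = 0: H_x = T cos 21.2° = 1402.8 N.
ΣF_y = 0: H_y = (57.8×9.8 + 217) − T sin 21.2° = 783.44 − 544.1 = 239.34 N.
|H| = √(H_x² + H_y²) = √((1402.8)² + (239.34)²) = 1423 N.

|H| ≈ 1420 N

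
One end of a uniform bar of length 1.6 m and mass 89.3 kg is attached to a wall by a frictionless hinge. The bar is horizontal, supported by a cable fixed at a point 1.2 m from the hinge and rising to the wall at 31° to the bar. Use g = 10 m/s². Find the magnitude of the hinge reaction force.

|H| ≈ 1030 N

Take torques about the hinge: T sin 31° · 1.2 = 89.3×10×0.8 = 714.4 N·m.
So T = 714.4 / (0.5150 × 1.2) = 1155.9 N.
ΣF_x = 0: H_x = T cos 31° = 990.8 N.
ΣF_y = 0: H_y = (89.3×10) − T sin 31° = 893 − 595.33 = 297.67 N.
|H| = √(H_x² + H_y²) = √((990.8)² + (297.67)²) = 1034.5 N.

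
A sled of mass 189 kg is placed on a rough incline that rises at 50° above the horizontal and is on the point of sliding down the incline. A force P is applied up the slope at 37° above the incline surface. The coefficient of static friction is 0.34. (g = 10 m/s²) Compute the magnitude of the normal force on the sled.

On the verge of sliding down the incline, friction equals μN and acts up the slope.
Perpendicular: N + P sin 37° = W cos 50° = 1215 N.
Along incline: P cos 37° + μN = W sin 50° with W sin 50° = 1448 N.
Solving the pair for P and N: P = 1742 N, N = 166.5 N (and f = μN = 56.62 N).

N ≈ 167 N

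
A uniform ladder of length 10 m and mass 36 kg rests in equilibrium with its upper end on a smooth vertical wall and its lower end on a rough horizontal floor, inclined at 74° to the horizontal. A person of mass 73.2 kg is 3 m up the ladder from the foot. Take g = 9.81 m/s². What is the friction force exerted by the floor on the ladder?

Torques about the foot: N_wall · 10 sin 74° = 36×9.81×5 cos 74° + 73.2×9.81×3 cos 74° → N_wall = 112.41 N.
ΣF_x = 0: f_floor = N_wall = 112.41 N.

f ≈ 112 N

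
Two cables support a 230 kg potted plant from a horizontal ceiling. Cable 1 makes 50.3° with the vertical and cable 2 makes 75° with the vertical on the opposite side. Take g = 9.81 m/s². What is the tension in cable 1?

Angles from the horizontal: cable 1 is 90° − 50.3° = 39.7°, cable 2 is 90° − 75° = 15°.
Weight W = 230 × 9.81 = 2256 N acts straight down.
Horizontal: T_1 cos 39.7° = T_2 cos 15°  →  T_2 = 0.7965 T_1.
Vertical: T_1 sin 39.7° + T_2 sin 15° = 2256.
Substituting the horizontal relation into the vertical equation gives 0.8449 T_1 = 2256, so T_1 = 2670 N.

T_1 ≈ 2670 N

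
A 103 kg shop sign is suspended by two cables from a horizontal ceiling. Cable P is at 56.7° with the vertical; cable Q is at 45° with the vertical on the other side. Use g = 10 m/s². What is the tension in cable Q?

T_Q ≈ 879 N

Angles from the horizontal: cable P is 90° − 56.7° = 33.3°, cable Q is 90° − 45° = 45°.
Weight W = 103 × 10 = 1030 N acts straight down.
Horizontal: T_P cos 33.3° = T_Q cos 45°  →  T_P = 0.846 T_Q.
Vertical: T_P sin 33.3° + T_Q sin 45° = 1030.
Substituting the horizontal relation into the vertical equation gives 1.172 T_Q = 1030, so T_Q = 879.1 N.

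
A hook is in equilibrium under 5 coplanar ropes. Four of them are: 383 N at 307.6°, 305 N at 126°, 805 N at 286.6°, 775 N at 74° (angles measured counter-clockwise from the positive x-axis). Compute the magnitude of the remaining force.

Sum the known components: ΣF_x = 498 N, ΣF_y = -83.17 N.
For equilibrium the remaining force must supply (−ΣF_x, −ΣF_y) = (-498, 83.17) N.
Magnitude = √((-498)² + (83.17)²) = 504.9 N; direction = atan2(83.17, -498) = 170.5°.

F ≈ 505 N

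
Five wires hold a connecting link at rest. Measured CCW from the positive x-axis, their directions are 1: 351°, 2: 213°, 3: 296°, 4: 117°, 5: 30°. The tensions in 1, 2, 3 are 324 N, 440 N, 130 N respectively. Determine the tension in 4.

Resolve: ΣF_x = 324 cos 351° + 440 cos 213° + 130 cos 296° + T_4 cos 117° + T_5 cos 30° = 0.
        ΣF_y = 324 sin 351° + 440 sin 213° + 130 sin 296° + T_4 sin 117° + T_5 sin 30° = 0.
The known terms sum to (7.984, -407.2) N, so -0.4540 T_4 + 0.8660 T_5 = -7.984 and 0.8910 T_4 + 0.5000 T_5 = 407.2.
Solving simultaneously: T_4 = 357.1 N, T_5 = 178 N.

T_4 ≈ 357 N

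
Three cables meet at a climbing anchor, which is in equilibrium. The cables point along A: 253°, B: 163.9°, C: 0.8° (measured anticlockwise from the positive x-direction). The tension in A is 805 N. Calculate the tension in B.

Resolve: ΣF_x = 805 cos 253° + T_B cos 163.9° + T_C cos 0.8° = 0.
        ΣF_y = 805 sin 253° + T_B sin 163.9° + T_C sin 0.8° = 0.
The known terms sum to (-235.4, -769.8) N, so -0.9608 T_B + 0.9999 T_C = 235.4 and 0.2773 T_B + 0.0140 T_C = 769.8.
Solving simultaneously: T_B = 2637 N, T_C = 2769 N.

T_B ≈ 2640 N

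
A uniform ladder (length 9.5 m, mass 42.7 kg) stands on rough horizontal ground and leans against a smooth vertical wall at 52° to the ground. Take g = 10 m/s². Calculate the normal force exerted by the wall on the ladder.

N_wall ≈ 167 N

Torques about the foot: N_wall · 9.5 sin 52° = 42.7×10×4.75 cos 52° → N_wall = 166.8 N.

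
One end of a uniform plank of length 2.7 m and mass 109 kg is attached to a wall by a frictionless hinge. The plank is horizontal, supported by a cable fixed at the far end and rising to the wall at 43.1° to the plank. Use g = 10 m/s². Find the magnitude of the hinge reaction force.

|H| ≈ 798 N

Take torques about the hinge: T sin 43.1° · 2.7 = 109×10×1.35 = 1471.5 N·m.
So T = 1471.5 / (0.6833 × 2.7) = 797.63 N.
ΣF_x = 0: H_x = T cos 43.1° = 582.4 N.
ΣF_y = 0: H_y = (109×10) − T sin 43.1° = 1090 − 545 = 545 N.
|H| = √(H_x² + H_y²) = √((582.4)² + (545)²) = 797.63 N.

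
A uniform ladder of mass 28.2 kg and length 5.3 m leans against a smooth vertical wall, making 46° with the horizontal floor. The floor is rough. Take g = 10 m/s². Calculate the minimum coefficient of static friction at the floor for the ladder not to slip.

μ_min ≈ 0.483

ΣF_y = 0: N_floor = 28.2×10 = 282 N.
Torques about the foot: N_wall · 5.3 sin 46° = 28.2×10×2.65 cos 46° → N_wall = 136.16 N.
ΣF_x = 0: f_floor = N_wall = 136.16 N.
μ_min = f_floor / N_floor = 136.16 / 282 = 0.4828.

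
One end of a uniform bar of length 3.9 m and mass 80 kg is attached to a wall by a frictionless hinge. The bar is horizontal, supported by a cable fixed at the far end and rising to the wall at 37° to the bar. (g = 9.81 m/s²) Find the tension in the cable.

Take torques about the hinge: T sin 37° · 3.9 = 80×9.81×1.95 = 1530.4 N·m.
So T = 1530.4 / (0.6018 × 3.9) = 652.03 N.

T ≈ 652 N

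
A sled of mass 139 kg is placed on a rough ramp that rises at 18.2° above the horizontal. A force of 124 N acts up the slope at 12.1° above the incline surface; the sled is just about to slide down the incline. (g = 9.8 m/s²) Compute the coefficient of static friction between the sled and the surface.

On the verge of sliding down the incline, friction is at its maximum μN and acts up the slope.
Perpendicular to incline: N = W cos 18.2° − P sin 12.1° = 1294 − 25.99 = 1268 N.
Along incline: P cos 12.1° + μN = W sin 18.2° → μ = (W sin 18.2° − P cos 12.1°) / N = 0.2399.

μ ≈ 0.240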